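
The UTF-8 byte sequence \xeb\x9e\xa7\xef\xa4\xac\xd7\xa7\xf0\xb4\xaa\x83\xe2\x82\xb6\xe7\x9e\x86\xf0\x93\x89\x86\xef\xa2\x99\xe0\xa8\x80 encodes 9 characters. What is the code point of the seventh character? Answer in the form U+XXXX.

U+13246

Offset 0: leading byte 0xEB = 11101011 → 3-byte char #1 = EB 9E A7.
Offset 3: leading byte 0xEF = 11101111 → 3-byte char #2 = EF A4 AC.
Offset 6: leading byte 0xD7 = 11010111 → 2-byte char #3 = D7 A7.
Offset 8: leading byte 0xF0 = 11110000 → 4-byte char #4 = F0 B4 AA 83.
Offset 12: leading byte 0xE2 = 11100010 → 3-byte char #5 = E2 82 B6.
Offset 15: leading byte 0xE7 = 11100111 → 3-byte char #6 = E7 9E 86.
Offset 18: leading byte 0xF0 = 11110000 → 4-byte char #7 = F0 93 89 86.
Leading byte 0xF0 = 11110000 matches 11110xxx → 4-byte sequence.
Byte 1: 0xF0 = 11110000, payload 000 (3 bits).
Byte 2: 0x93 = 10010011 (10xxxxxx ✓), payload 010011.
Byte 3: 0x89 = 10001001 (10xxxxxx ✓), payload 001001.
Byte 4: 0x86 = 10000110 (10xxxxxx ✓), payload 000110.
Concatenate: 000010011001001000110 = 0x13246 (21 bits → U+13246).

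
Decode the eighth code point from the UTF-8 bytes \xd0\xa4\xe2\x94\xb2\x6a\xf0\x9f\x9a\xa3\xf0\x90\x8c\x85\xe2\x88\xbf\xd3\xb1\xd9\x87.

Offset 0: leading byte 0xD0 = 11010000 → 2-byte char #1 = D0 A4.
Offset 2: leading byte 0xE2 = 11100010 → 3-byte char #2 = E2 94 B2.
Offset 5: leading byte 0x6A = 01101010 → 1-byte char #3 = 6A.
Offset 6: leading byte 0xF0 = 11110000 → 4-byte char #4 = F0 9F 9A A3.
Offset 10: leading byte 0xF0 = 11110000 → 4-byte char #5 = F0 90 8C 85.
Offset 14: leading byte 0xE2 = 11100010 → 3-byte char #6 = E2 88 BF.
Offset 17: leading byte 0xD3 = 11010011 → 2-byte char #7 = D3 B1.
Offset 19: leading byte 0xD9 = 11011001 → 2-byte char #8 = D9 87.
Leading byte 0xD9 = 11011001 matches 110xxxxx → 2-byte sequence.
Byte 1: 0xD9 = 11011001, payload 11001 (5 bits).
Byte 2: 0x87 = 10000111 (10xxxxxx ✓), payload 000111.
Concatenate: 11001000111 = 0x647 (11 bits → U+0647).

U+0647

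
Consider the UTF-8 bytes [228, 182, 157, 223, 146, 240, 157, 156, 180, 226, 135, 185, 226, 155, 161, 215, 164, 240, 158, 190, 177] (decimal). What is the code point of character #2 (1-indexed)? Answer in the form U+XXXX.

Offset 0: leading byte 0xE4 = 11100100 → 3-byte char #1 = E4 B6 9D.
Offset 3: leading byte 0xDF = 11011111 → 2-byte char #2 = DF 92.
Leading byte 0xDF = 11011111 matches 110xxxxx → 2-byte sequence.
Byte 1: 0xDF = 11011111, payload 11111 (5 bits).
Byte 2: 0x92 = 10010010 (10xxxxxx ✓), payload 010010.
Concatenate: 11111010010 = 0x7D2 (11 bits → U+07D2).

U+07D2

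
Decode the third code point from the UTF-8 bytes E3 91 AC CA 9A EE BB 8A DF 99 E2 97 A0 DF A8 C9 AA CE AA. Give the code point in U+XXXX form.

U+EECA

Offset 0: leading byte 0xE3 = 11100011 → 3-byte char #1 = E3 91 AC.
Offset 3: leading byte 0xCA = 11001010 → 2-byte char #2 = CA 9A.
Offset 5: leading byte 0xEE = 11101110 → 3-byte char #3 = EE BB 8A.
Leading byte 0xEE = 11101110 matches 1110xxxx → 3-byte sequence.
Byte 1: 0xEE = 11101110, payload 1110 (4 bits).
Byte 2: 0xBB = 10111011 (10xxxxxx ✓), payload 111011.
Byte 3: 0x8A = 10001010 (10xxxxxx ✓), payload 001010.
Concatenate: 1110111011001010 = 0xEECA (16 bits → U+EECA).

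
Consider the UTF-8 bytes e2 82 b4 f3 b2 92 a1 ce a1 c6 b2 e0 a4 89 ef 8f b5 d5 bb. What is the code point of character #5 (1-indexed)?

U+0909

Offset 0: leading byte 0xE2 = 11100010 → 3-byte char #1 = E2 82 B4.
Offset 3: leading byte 0xF3 = 11110011 → 4-byte char #2 = F3 B2 92 A1.
Offset 7: leading byte 0xCE = 11001110 → 2-byte char #3 = CE A1.
Offset 9: leading byte 0xC6 = 11000110 → 2-byte char #4 = C6 B2.
Offset 11: leading byte 0xE0 = 11100000 → 3-byte char #5 = E0 A4 89.
Leading byte 0xE0 = 11100000 matches 1110xxxx → 3-byte sequence.
Byte 1: 0xE0 = 11100000, payload 0000 (4 bits).
Byte 2: 0xA4 = 10100100 (10xxxxxx ✓), payload 100100.
Byte 3: 0x89 = 10001001 (10xxxxxx ✓), payload 001001.
Concatenate: 0000100100001001 = 0x909 (16 bits → U+0909).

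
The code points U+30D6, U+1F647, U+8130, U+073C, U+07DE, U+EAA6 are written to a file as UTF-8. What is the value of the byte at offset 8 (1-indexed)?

0xE8

1-indexed offset 8 is 0-indexed offset 7.
U+30D6 → 3-byte form E3 83 96 at offsets 0–2.
U+1F647 → 4-byte form F0 9F 99 87 at offsets 3–6.
U+8130 → 3-byte form E8 84 B0 at offsets 7–9.
Offset 7 falls in char 3's range; it's byte 1 of E8 84 B0 = 0xE8.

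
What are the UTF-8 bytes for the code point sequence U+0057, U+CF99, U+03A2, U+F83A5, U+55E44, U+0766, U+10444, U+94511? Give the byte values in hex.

U+0057: 1-byte form → 57.
U+CF99: 3-byte form → EC BE 99.
U+03A2: 2-byte form → CE A2.
U+F83A5: 4-byte form → F3 B8 8E A5.
U+55E44: 4-byte form → F1 95 B9 84.
U+0766: 2-byte form → DD A6.
U+10444: 4-byte form → F0 90 91 84.
U+94511: 4-byte form → F2 94 94 91.
Concatenated (24 bytes): 57 EC BE 99 CE A2 F3 B8 8E A5 F1 95 B9 84 DD A6 F0 90 91 84 F2 94 94 91.

57 EC BE 99 CE A2 F3 B8 8E A5 F1 95 B9 84 DD A6 F0 90 91 84 F2 94 94 91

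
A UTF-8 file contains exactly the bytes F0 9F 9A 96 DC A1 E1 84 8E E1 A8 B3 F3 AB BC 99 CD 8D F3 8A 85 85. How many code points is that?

7

Byte at offset 0: 0xF0 = 11110000 → 4-byte char (#1). Advance 4.
Byte at offset 4: 0xDC = 11011100 → 2-byte char (#2). Advance 2.
Byte at offset 6: 0xE1 = 11100001 → 3-byte char (#3). Advance 3.
Byte at offset 9: 0xE1 = 11100001 → 3-byte char (#4). Advance 3.
Byte at offset 12: 0xF3 = 11110011 → 4-byte char (#5). Advance 4.
Byte at offset 16: 0xCD = 11001101 → 2-byte char (#6). Advance 2.
Byte at offset 18: 0xF3 = 11110011 → 4-byte char (#7). Advance 4.
Reached end at offset 22 after 7 code points.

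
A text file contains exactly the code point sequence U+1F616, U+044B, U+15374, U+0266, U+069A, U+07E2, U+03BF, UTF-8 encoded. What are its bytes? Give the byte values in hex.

F0 9F 98 96 D1 8B F0 95 8D B4 C9 A6 DA 9A DF A2 CE BF

U+1F616: 4-byte form → F0 9F 98 96.
U+044B: 2-byte form → D1 8B.
U+15374: 4-byte form → F0 95 8D B4.
U+0266: 2-byte form → C9 A6.
U+069A: 2-byte form → DA 9A.
U+07E2: 2-byte form → DF A2.
U+03BF: 2-byte form → CE BF.
Concatenated (18 bytes): F0 9F 98 96 D1 8B F0 95 8D B4 C9 A6 DA 9A DF A2 CE BF.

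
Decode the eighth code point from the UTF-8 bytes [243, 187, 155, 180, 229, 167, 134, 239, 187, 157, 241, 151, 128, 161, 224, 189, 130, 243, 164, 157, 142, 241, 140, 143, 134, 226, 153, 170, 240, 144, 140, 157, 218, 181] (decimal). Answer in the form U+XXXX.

U+266A

Offset 0: leading byte 0xF3 = 11110011 → 4-byte char #1 = F3 BB 9B B4.
Offset 4: leading byte 0xE5 = 11100101 → 3-byte char #2 = E5 A7 86.
Offset 7: leading byte 0xEF = 11101111 → 3-byte char #3 = EF BB 9D.
Offset 10: leading byte 0xF1 = 11110001 → 4-byte char #4 = F1 97 80 A1.
Offset 14: leading byte 0xE0 = 11100000 → 3-byte char #5 = E0 BD 82.
Offset 17: leading byte 0xF3 = 11110011 → 4-byte char #6 = F3 A4 9D 8E.
Offset 21: leading byte 0xF1 = 11110001 → 4-byte char #7 = F1 8C 8F 86.
Offset 25: leading byte 0xE2 = 11100010 → 3-byte char #8 = E2 99 AA.
Leading byte 0xE2 = 11100010 matches 1110xxxx → 3-byte sequence.
Byte 1: 0xE2 = 11100010, payload 0010 (4 bits).
Byte 2: 0x99 = 10011001 (10xxxxxx ✓), payload 011001.
Byte 3: 0xAA = 10101010 (10xxxxxx ✓), payload 101010.
Concatenate: 0010011001101010 = 0x266A (16 bits → U+266A).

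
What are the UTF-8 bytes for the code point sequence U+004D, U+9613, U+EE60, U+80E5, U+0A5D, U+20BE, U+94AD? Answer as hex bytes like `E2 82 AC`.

4D E9 98 93 EE B9 A0 E8 83 A5 E0 A9 9D E2 82 BE E9 92 AD

U+004D: 1-byte form → 4D.
U+9613: 3-byte form → E9 98 93.
U+EE60: 3-byte form → EE B9 A0.
U+80E5: 3-byte form → E8 83 A5.
U+0A5D: 3-byte form → E0 A9 9D.
U+20BE: 3-byte form → E2 82 BE.
U+94AD: 3-byte form → E9 92 AD.
Concatenated (19 bytes): 4D E9 98 93 EE B9 A0 E8 83 A5 E0 A9 9D E2 82 BE E9 92 AD.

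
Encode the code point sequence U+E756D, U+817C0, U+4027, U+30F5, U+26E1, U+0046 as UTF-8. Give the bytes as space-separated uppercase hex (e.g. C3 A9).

U+E756D: 4-byte form → F3 A7 95 AD.
U+817C0: 4-byte form → F2 81 9F 80.
U+4027: 3-byte form → E4 80 A7.
U+30F5: 3-byte form → E3 83 B5.
U+26E1: 3-byte form → E2 9B A1.
U+0046: 1-byte form → 46.
Concatenated (18 bytes): F3 A7 95 AD F2 81 9F 80 E4 80 A7 E3 83 B5 E2 9B A1 46.

F3 A7 95 AD F2 81 9F 80 E4 80 A7 E3 83 B5 E2 9B A1 46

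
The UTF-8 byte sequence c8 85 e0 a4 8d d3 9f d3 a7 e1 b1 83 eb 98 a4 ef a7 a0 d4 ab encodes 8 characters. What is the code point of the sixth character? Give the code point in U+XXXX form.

Offset 0: leading byte 0xC8 = 11001000 → 2-byte char #1 = C8 85.
Offset 2: leading byte 0xE0 = 11100000 → 3-byte char #2 = E0 A4 8D.
Offset 5: leading byte 0xD3 = 11010011 → 2-byte char #3 = D3 9F.
Offset 7: leading byte 0xD3 = 11010011 → 2-byte char #4 = D3 A7.
Offset 9: leading byte 0xE1 = 11100001 → 3-byte char #5 = E1 B1 83.
Offset 12: leading byte 0xEB = 11101011 → 3-byte char #6 = EB 98 A4.
Leading byte 0xEB = 11101011 matches 1110xxxx → 3-byte sequence.
Byte 1: 0xEB = 11101011, payload 1011 (4 bits).
Byte 2: 0x98 = 10011000 (10xxxxxx ✓), payload 011000.
Byte 3: 0xA4 = 10100100 (10xxxxxx ✓), payload 100100.
Concatenate: 1011011000100100 = 0xB624 (16 bits → U+B624).

U+B624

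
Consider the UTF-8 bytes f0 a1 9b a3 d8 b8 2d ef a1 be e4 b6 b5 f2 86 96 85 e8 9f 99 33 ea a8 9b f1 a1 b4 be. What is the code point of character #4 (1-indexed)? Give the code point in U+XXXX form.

U+F87E

Offset 0: leading byte 0xF0 = 11110000 → 4-byte char #1 = F0 A1 9B A3.
Offset 4: leading byte 0xD8 = 11011000 → 2-byte char #2 = D8 B8.
Offset 6: leading byte 0x2D = 00101101 → 1-byte char #3 = 2D.
Offset 7: leading byte 0xEF = 11101111 → 3-byte char #4 = EF A1 BE.
Leading byte 0xEF = 11101111 matches 1110xxxx → 3-byte sequence.
Byte 1: 0xEF = 11101111, payload 1111 (4 bits).
Byte 2: 0xA1 = 10100001 (10xxxxxx ✓), payload 100001.
Byte 3: 0xBE = 10111110 (10xxxxxx ✓), payload 111110.
Concatenate: 1111100001111110 = 0xF87E (16 bits → U+F87E).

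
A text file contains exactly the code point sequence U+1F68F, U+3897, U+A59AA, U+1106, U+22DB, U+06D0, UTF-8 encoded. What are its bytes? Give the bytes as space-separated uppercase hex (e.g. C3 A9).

F0 9F 9A 8F E3 A2 97 F2 A5 A6 AA E1 84 86 E2 8B 9B DB 90

U+1F68F: 4-byte form → F0 9F 9A 8F.
U+3897: 3-byte form → E3 A2 97.
U+A59AA: 4-byte form → F2 A5 A6 AA.
U+1106: 3-byte form → E1 84 86.
U+22DB: 3-byte form → E2 8B 9B.
U+06D0: 2-byte form → DB 90.
Concatenated (19 bytes): F0 9F 9A 8F E3 A2 97 F2 A5 A6 AA E1 84 86 E2 8B 9B DB 90.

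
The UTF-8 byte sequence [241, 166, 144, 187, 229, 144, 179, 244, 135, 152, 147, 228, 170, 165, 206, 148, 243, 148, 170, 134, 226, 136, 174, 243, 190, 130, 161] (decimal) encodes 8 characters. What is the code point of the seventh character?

U+222E

Offset 0: leading byte 0xF1 = 11110001 → 4-byte char #1 = F1 A6 90 BB.
Offset 4: leading byte 0xE5 = 11100101 → 3-byte char #2 = E5 90 B3.
Offset 7: leading byte 0xF4 = 11110100 → 4-byte char #3 = F4 87 98 93.
Offset 11: leading byte 0xE4 = 11100100 → 3-byte char #4 = E4 AA A5.
Offset 14: leading byte 0xCE = 11001110 → 2-byte char #5 = CE 94.
Offset 16: leading byte 0xF3 = 11110011 → 4-byte char #6 = F3 94 AA 86.
Offset 20: leading byte 0xE2 = 11100010 → 3-byte char #7 = E2 88 AE.
Leading byte 0xE2 = 11100010 matches 1110xxxx → 3-byte sequence.
Byte 1: 0xE2 = 11100010, payload 0010 (4 bits).
Byte 2: 0x88 = 10001000 (10xxxxxx ✓), payload 001000.
Byte 3: 0xAE = 10101110 (10xxxxxx ✓), payload 101110.
Concatenate: 0010001000101110 = 0x222E (16 bits → U+222E).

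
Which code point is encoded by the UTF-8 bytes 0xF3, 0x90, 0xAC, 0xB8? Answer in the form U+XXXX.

Leading byte 0xF3 = 11110011 matches 11110xxx → 4-byte sequence.
Byte 1: 0xF3 = 11110011, payload 011 (3 bits).
Byte 2: 0x90 = 10010000 (10xxxxxx ✓), payload 010000.
Byte 3: 0xAC = 10101100 (10xxxxxx ✓), payload 101100.
Byte 4: 0xB8 = 10111000 (10xxxxxx ✓), payload 111000.
Concatenate: 011010000101100111000 = 0xD0B38 (21 bits → U+D0B38).

U+D0B38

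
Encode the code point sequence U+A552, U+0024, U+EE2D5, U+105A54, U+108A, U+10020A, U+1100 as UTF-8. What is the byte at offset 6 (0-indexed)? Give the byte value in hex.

U+A552 → 3-byte form EA 95 92 at offsets 0–2.
U+0024 → 1-byte form 24 at offsets 3–3.
U+EE2D5 → 4-byte form F3 AE 8B 95 at offsets 4–7.
Offset 6 falls in char 3's range; it's byte 3 of F3 AE 8B 95 = 0x8B.

0x8B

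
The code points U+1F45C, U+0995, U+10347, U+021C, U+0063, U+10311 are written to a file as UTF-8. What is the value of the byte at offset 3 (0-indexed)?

U+1F45C → 4-byte form F0 9F 91 9C at offsets 0–3.
Offset 3 falls in char 1's range; it's byte 4 of F0 9F 91 9C = 0x9C.

0x9C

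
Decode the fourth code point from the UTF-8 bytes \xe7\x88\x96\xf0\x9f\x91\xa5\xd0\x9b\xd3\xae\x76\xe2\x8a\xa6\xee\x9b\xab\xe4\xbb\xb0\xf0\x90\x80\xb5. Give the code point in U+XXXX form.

Offset 0: leading byte 0xE7 = 11100111 → 3-byte char #1 = E7 88 96.
Offset 3: leading byte 0xF0 = 11110000 → 4-byte char #2 = F0 9F 91 A5.
Offset 7: leading byte 0xD0 = 11010000 → 2-byte char #3 = D0 9B.
Offset 9: leading byte 0xD3 = 11010011 → 2-byte char #4 = D3 AE.
Leading byte 0xD3 = 11010011 matches 110xxxxx → 2-byte sequence.
Byte 1: 0xD3 = 11010011, payload 10011 (5 bits).
Byte 2: 0xAE = 10101110 (10xxxxxx ✓), payload 101110.
Concatenate: 10011101110 = 0x4EE (11 bits → U+04EE).

U+04EE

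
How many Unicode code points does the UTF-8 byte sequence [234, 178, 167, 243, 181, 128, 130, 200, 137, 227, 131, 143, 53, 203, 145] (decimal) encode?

6

Byte at offset 0: 0xEA = 11101010 → 3-byte char (#1). Advance 3.
Byte at offset 3: 0xF3 = 11110011 → 4-byte char (#2). Advance 4.
Byte at offset 7: 0xC8 = 11001000 → 2-byte char (#3). Advance 2.
Byte at offset 9: 0xE3 = 11100011 → 3-byte char (#4). Advance 3.
Byte at offset 12: 0x35 = 00110101 → 1-byte char (#5). Advance 1.
Byte at offset 13: 0xCB = 11001011 → 2-byte char (#6). Advance 2.
Reached end at offset 15 after 6 code points.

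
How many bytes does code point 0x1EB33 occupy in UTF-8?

U+1EB33 = 0x1EB33. UTF-8 uses 1 byte below 0x80, 2 below 0x800, 3 below 0x10000, 4 up to 0x10FFFF. 0x1EB33 is in U+10000–U+10FFFF → 4 bytes.

4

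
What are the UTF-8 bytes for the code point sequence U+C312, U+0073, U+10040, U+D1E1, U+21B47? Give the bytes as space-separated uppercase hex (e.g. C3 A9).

EC 8C 92 73 F0 90 81 80 ED 87 A1 F0 A1 AD 87

U+C312: 3-byte form → EC 8C 92.
U+0073: 1-byte form → 73.
U+10040: 4-byte form → F0 90 81 80.
U+D1E1: 3-byte form → ED 87 A1.
U+21B47: 4-byte form → F0 A1 AD 87.
Concatenated (15 bytes): EC 8C 92 73 F0 90 81 80 ED 87 A1 F0 A1 AD 87.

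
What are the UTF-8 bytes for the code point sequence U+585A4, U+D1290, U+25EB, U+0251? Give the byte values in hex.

U+585A4: 4-byte form → F1 98 96 A4.
U+D1290: 4-byte form → F3 91 8A 90.
U+25EB: 3-byte form → E2 97 AB.
U+0251: 2-byte form → C9 91.
Concatenated (13 bytes): F1 98 96 A4 F3 91 8A 90 E2 97 AB C9 91.

F1 98 96 A4 F3 91 8A 90 E2 97 AB C9 91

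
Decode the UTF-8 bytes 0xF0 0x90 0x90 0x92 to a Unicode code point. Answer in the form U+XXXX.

Leading byte 0xF0 = 11110000 matches 11110xxx → 4-byte sequence.
Byte 1: 0xF0 = 11110000, payload 000 (3 bits).
Byte 2: 0x90 = 10010000 (10xxxxxx ✓), payload 010000.
Byte 3: 0x90 = 10010000 (10xxxxxx ✓), payload 010000.
Byte 4: 0x92 = 10010010 (10xxxxxx ✓), payload 010010.
Concatenate: 000010000010000010010 = 0x10412 (21 bits → U+10412).

U+10412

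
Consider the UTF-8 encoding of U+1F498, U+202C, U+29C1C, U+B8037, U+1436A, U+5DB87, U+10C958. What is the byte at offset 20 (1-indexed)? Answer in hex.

1-indexed offset 20 is 0-indexed offset 19.
U+1F498 → 4-byte form F0 9F 92 98 at offsets 0–3.
U+202C → 3-byte form E2 80 AC at offsets 4–6.
U+29C1C → 4-byte form F0 A9 B0 9C at offsets 7–10.
U+B8037 → 4-byte form F2 B8 80 B7 at offsets 11–14.
U+1436A → 4-byte form F0 94 8D AA at offsets 15–18.
U+5DB87 → 4-byte form F1 9D AE 87 at offsets 19–22.
Offset 19 falls in char 6's range; it's byte 1 of F1 9D AE 87 = 0xF1.

0xF1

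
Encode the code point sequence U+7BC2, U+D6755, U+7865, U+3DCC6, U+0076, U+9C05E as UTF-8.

U+7BC2: 3-byte form → E7 AF 82.
U+D6755: 4-byte form → F3 96 9D 95.
U+7865: 3-byte form → E7 A1 A5.
U+3DCC6: 4-byte form → F0 BD B3 86.
U+0076: 1-byte form → 76.
U+9C05E: 4-byte form → F2 9C 81 9E.
Concatenated (19 bytes): E7 AF 82 F3 96 9D 95 E7 A1 A5 F0 BD B3 86 76 F2 9C 81 9E.

E7 AF 82 F3 96 9D 95 E7 A1 A5 F0 BD B3 86 76 F2 9C 81 9E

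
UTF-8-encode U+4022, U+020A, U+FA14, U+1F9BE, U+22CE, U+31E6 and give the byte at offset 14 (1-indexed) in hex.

1-indexed offset 14 is 0-indexed offset 13.
U+4022 → 3-byte form E4 80 A2 at offsets 0–2.
U+020A → 2-byte form C8 8A at offsets 3–4.
U+FA14 → 3-byte form EF A8 94 at offsets 5–7.
U+1F9BE → 4-byte form F0 9F A6 BE at offsets 8–11.
U+22CE → 3-byte form E2 8B 8E at offsets 12–14.
Offset 13 falls in char 5's range; it's byte 2 of E2 8B 8E = 0x8B.

0x8B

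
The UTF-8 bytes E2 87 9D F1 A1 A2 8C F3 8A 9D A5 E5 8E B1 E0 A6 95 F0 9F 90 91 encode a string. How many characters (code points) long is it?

Byte at offset 0: 0xE2 = 11100010 → 3-byte char (#1). Advance 3.
Byte at offset 3: 0xF1 = 11110001 → 4-byte char (#2). Advance 4.
Byte at offset 7: 0xF3 = 11110011 → 4-byte char (#3). Advance 4.
Byte at offset 11: 0xE5 = 11100101 → 3-byte char (#4). Advance 3.
Byte at offset 14: 0xE0 = 11100000 → 3-byte char (#5). Advance 3.
Byte at offset 17: 0xF0 = 11110000 → 4-byte char (#6). Advance 4.
Reached end at offset 21 after 6 code points.

6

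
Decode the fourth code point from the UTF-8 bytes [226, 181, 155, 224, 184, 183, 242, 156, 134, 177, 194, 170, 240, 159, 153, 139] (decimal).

U+00AA

Offset 0: leading byte 0xE2 = 11100010 → 3-byte char #1 = E2 B5 9B.
Offset 3: leading byte 0xE0 = 11100000 → 3-byte char #2 = E0 B8 B7.
Offset 6: leading byte 0xF2 = 11110010 → 4-byte char #3 = F2 9C 86 B1.
Offset 10: leading byte 0xC2 = 11000010 → 2-byte char #4 = C2 AA.
Leading byte 0xC2 = 11000010 matches 110xxxxx → 2-byte sequence.
Byte 1: 0xC2 = 11000010, payload 00010 (5 bits).
Byte 2: 0xAA = 10101010 (10xxxxxx ✓), payload 101010.
Concatenate: 00010101010 = 0xAA (11 bits → U+00AA).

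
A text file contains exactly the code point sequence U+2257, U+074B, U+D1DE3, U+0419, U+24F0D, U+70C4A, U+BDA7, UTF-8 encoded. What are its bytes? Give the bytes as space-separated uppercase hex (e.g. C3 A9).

U+2257: 3-byte form → E2 89 97.
U+074B: 2-byte form → DD 8B.
U+D1DE3: 4-byte form → F3 91 B7 A3.
U+0419: 2-byte form → D0 99.
U+24F0D: 4-byte form → F0 A4 BC 8D.
U+70C4A: 4-byte form → F1 B0 B1 8A.
U+BDA7: 3-byte form → EB B6 A7.
Concatenated (22 bytes): E2 89 97 DD 8B F3 91 B7 A3 D0 99 F0 A4 BC 8D F1 B0 B1 8A EB B6 A7.

E2 89 97 DD 8B F3 91 B7 A3 D0 99 F0 A4 BC 8D F1 B0 B1 8A EB B6 A7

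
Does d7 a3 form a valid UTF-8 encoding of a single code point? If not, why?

Leading byte 0xD7 = 11010111 → 2-byte form.
Continuation bytes 0xA3=10100011 all match 10xxxxxx.
Decoded value 0x5E3 is ≥ 0x80 (shortest form) and not a surrogate.

valid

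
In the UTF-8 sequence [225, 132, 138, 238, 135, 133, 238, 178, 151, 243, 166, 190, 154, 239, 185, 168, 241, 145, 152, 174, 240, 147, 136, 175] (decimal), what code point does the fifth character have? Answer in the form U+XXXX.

U+FE68

Offset 0: leading byte 0xE1 = 11100001 → 3-byte char #1 = E1 84 8A.
Offset 3: leading byte 0xEE = 11101110 → 3-byte char #2 = EE 87 85.
Offset 6: leading byte 0xEE = 11101110 → 3-byte char #3 = EE B2 97.
Offset 9: leading byte 0xF3 = 11110011 → 4-byte char #4 = F3 A6 BE 9A.
Offset 13: leading byte 0xEF = 11101111 → 3-byte char #5 = EF B9 A8.
Leading byte 0xEF = 11101111 matches 1110xxxx → 3-byte sequence.
Byte 1: 0xEF = 11101111, payload 1111 (4 bits).
Byte 2: 0xB9 = 10111001 (10xxxxxx ✓), payload 111001.
Byte 3: 0xA8 = 10101000 (10xxxxxx ✓), payload 101000.
Concatenate: 1111111001101000 = 0xFE68 (16 bits → U+FE68).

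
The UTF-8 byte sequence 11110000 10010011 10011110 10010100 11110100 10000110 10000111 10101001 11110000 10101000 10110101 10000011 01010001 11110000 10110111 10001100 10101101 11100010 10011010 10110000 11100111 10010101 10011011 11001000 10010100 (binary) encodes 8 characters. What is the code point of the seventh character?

U+755B

Offset 0: leading byte 0xF0 = 11110000 → 4-byte char #1 = F0 93 9E 94.
Offset 4: leading byte 0xF4 = 11110100 → 4-byte char #2 = F4 86 87 A9.
Offset 8: leading byte 0xF0 = 11110000 → 4-byte char #3 = F0 A8 B5 83.
Offset 12: leading byte 0x51 = 01010001 → 1-byte char #4 = 51.
Offset 13: leading byte 0xF0 = 11110000 → 4-byte char #5 = F0 B7 8C AD.
Offset 17: leading byte 0xE2 = 11100010 → 3-byte char #6 = E2 9A B0.
Offset 20: leading byte 0xE7 = 11100111 → 3-byte char #7 = E7 95 9B.
Leading byte 0xE7 = 11100111 matches 1110xxxx → 3-byte sequence.
Byte 1: 0xE7 = 11100111, payload 0111 (4 bits).
Byte 2: 0x95 = 10010101 (10xxxxxx ✓), payload 010101.
Byte 3: 0x9B = 10011011 (10xxxxxx ✓), payload 011011.
Concatenate: 0111010101011011 = 0x755B (16 bits → U+755B).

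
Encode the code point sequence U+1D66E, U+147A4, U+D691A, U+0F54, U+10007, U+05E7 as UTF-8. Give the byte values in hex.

U+1D66E: 4-byte form → F0 9D 99 AE.
U+147A4: 4-byte form → F0 94 9E A4.
U+D691A: 4-byte form → F3 96 A4 9A.
U+0F54: 3-byte form → E0 BD 94.
U+10007: 4-byte form → F0 90 80 87.
U+05E7: 2-byte form → D7 A7.
Concatenated (21 bytes): F0 9D 99 AE F0 94 9E A4 F3 96 A4 9A E0 BD 94 F0 90 80 87 D7 A7.

F0 9D 99 AE F0 94 9E A4 F3 96 A4 9A E0 BD 94 F0 90 80 87 D7 A7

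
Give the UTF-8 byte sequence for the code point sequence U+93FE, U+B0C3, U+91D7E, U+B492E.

E9 8F BE EB 83 83 F2 91 B5 BE F2 B4 A4 AE

U+93FE: 3-byte form → E9 8F BE.
U+B0C3: 3-byte form → EB 83 83.
U+91D7E: 4-byte form → F2 91 B5 BE.
U+B492E: 4-byte form → F2 B4 A4 AE.
Concatenated (14 bytes): E9 8F BE EB 83 83 F2 91 B5 BE F2 B4 A4 AE.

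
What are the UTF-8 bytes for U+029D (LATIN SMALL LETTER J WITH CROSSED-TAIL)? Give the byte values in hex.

CA 9D

U+029D = 0x29D = 669 decimal. In range U+0080–U+07FF → 2-byte form: 110xxxxx 10xxxxxx.
Binary (11 bits): 01010011101.
Split 5+6: 01010 | 011101.
Byte 1: 11001010 = 0xCA.
Byte 2: 10011101 = 0x9D.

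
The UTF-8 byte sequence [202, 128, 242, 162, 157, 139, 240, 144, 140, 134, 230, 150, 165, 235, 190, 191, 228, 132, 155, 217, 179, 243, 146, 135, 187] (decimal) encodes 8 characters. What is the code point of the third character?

U+10306

Offset 0: leading byte 0xCA = 11001010 → 2-byte char #1 = CA 80.
Offset 2: leading byte 0xF2 = 11110010 → 4-byte char #2 = F2 A2 9D 8B.
Offset 6: leading byte 0xF0 = 11110000 → 4-byte char #3 = F0 90 8C 86.
Leading byte 0xF0 = 11110000 matches 11110xxx → 4-byte sequence.
Byte 1: 0xF0 = 11110000, payload 000 (3 bits).
Byte 2: 0x90 = 10010000 (10xxxxxx ✓), payload 010000.
Byte 3: 0x8C = 10001100 (10xxxxxx ✓), payload 001100.
Byte 4: 0x86 = 10000110 (10xxxxxx ✓), payload 000110.
Concatenate: 000010000001100000110 = 0x10306 (21 bits → U+10306).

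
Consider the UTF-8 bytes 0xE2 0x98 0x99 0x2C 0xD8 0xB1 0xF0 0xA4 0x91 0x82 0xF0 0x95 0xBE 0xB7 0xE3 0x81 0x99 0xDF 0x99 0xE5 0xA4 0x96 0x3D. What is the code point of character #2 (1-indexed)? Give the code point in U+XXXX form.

Offset 0: leading byte 0xE2 = 11100010 → 3-byte char #1 = E2 98 99.
Offset 3: leading byte 0x2C = 00101100 → 1-byte char #2 = 2C.
Leading byte 0x2C = 00101100 matches 0xxxxxxx → 1-byte sequence.
Byte 1: 0x2C = 00101100, payload 0101100 (7 bits).
Concatenate: 0101100 = 0x2C (7 bits → U+002C).

U+002C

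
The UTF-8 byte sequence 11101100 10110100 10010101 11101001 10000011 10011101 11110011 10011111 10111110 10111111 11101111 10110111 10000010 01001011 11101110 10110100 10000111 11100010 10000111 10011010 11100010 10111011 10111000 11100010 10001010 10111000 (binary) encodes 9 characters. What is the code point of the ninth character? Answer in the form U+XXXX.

Offset 0: leading byte 0xEC = 11101100 → 3-byte char #1 = EC B4 95.
Offset 3: leading byte 0xE9 = 11101001 → 3-byte char #2 = E9 83 9D.
Offset 6: leading byte 0xF3 = 11110011 → 4-byte char #3 = F3 9F BE BF.
Offset 10: leading byte 0xEF = 11101111 → 3-byte char #4 = EF B7 82.
Offset 13: leading byte 0x4B = 01001011 → 1-byte char #5 = 4B.
Offset 14: leading byte 0xEE = 11101110 → 3-byte char #6 = EE B4 87.
Offset 17: leading byte 0xE2 = 11100010 → 3-byte char #7 = E2 87 9A.
Offset 20: leading byte 0xE2 = 11100010 → 3-byte char #8 = E2 BB B8.
Offset 23: leading byte 0xE2 = 11100010 → 3-byte char #9 = E2 8A B8.
Leading byte 0xE2 = 11100010 matches 1110xxxx → 3-byte sequence.
Byte 1: 0xE2 = 11100010, payload 0010 (4 bits).
Byte 2: 0x8A = 10001010 (10xxxxxx ✓), payload 001010.
Byte 3: 0xB8 = 10111000 (10xxxxxx ✓), payload 111000.
Concatenate: 0010001010111000 = 0x22B8 (16 bits → U+22B8).

U+22B8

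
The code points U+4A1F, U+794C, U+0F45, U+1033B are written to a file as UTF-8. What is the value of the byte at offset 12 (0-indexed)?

0xBB

U+4A1F → 3-byte form E4 A8 9F at offsets 0–2.
U+794C → 3-byte form E7 A5 8C at offsets 3–5.
U+0F45 → 3-byte form E0 BD 85 at offsets 6–8.
U+1033B → 4-byte form F0 90 8C BB at offsets 9–12.
Offset 12 falls in char 4's range; it's byte 4 of F0 90 8C BB = 0xBB.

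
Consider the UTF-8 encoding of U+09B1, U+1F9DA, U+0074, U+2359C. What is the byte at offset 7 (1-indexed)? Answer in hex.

0x9A

1-indexed offset 7 is 0-indexed offset 6.
U+09B1 → 3-byte form E0 A6 B1 at offsets 0–2.
U+1F9DA → 4-byte form F0 9F A7 9A at offsets 3–6.
Offset 6 falls in char 2's range; it's byte 4 of F0 9F A7 9A = 0x9A.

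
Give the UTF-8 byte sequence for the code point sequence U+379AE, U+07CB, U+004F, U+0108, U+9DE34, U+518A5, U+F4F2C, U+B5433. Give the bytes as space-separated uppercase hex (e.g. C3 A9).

F0 B7 A6 AE DF 8B 4F C4 88 F2 9D B8 B4 F1 91 A2 A5 F3 B4 BC AC F2 B5 90 B3

U+379AE: 4-byte form → F0 B7 A6 AE.
U+07CB: 2-byte form → DF 8B.
U+004F: 1-byte form → 4F.
U+0108: 2-byte form → C4 88.
U+9DE34: 4-byte form → F2 9D B8 B4.
U+518A5: 4-byte form → F1 91 A2 A5.
U+F4F2C: 4-byte form → F3 B4 BC AC.
U+B5433: 4-byte form → F2 B5 90 B3.
Concatenated (25 bytes): F0 B7 A6 AE DF 8B 4F C4 88 F2 9D B8 B4 F1 91 A2 A5 F3 B4 BC AC F2 B5 90 B3.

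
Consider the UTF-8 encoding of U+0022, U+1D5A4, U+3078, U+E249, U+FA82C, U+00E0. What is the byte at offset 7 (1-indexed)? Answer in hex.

0x81

1-indexed offset 7 is 0-indexed offset 6.
U+0022 → 1-byte form 22 at offsets 0–0.
U+1D5A4 → 4-byte form F0 9D 96 A4 at offsets 1–4.
U+3078 → 3-byte form E3 81 B8 at offsets 5–7.
Offset 6 falls in char 3's range; it's byte 2 of E3 81 B8 = 0x81.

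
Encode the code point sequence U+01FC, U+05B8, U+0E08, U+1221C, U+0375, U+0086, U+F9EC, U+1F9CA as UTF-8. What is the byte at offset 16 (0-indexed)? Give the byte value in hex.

U+01FC → 2-byte form C7 BC at offsets 0–1.
U+05B8 → 2-byte form D6 B8 at offsets 2–3.
U+0E08 → 3-byte form E0 B8 88 at offsets 4–6.
U+1221C → 4-byte form F0 92 88 9C at offsets 7–10.
U+0375 → 2-byte form CD B5 at offsets 11–12.
U+0086 → 2-byte form C2 86 at offsets 13–14.
U+F9EC → 3-byte form EF A7 AC at offsets 15–17.
Offset 16 falls in char 7's range; it's byte 2 of EF A7 AC = 0xA7.

0xA7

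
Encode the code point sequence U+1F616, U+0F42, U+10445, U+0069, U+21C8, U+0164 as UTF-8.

U+1F616: 4-byte form → F0 9F 98 96.
U+0F42: 3-byte form → E0 BD 82.
U+10445: 4-byte form → F0 90 91 85.
U+0069: 1-byte form → 69.
U+21C8: 3-byte form → E2 87 88.
U+0164: 2-byte form → C5 A4.
Concatenated (17 bytes): F0 9F 98 96 E0 BD 82 F0 90 91 85 69 E2 87 88 C5 A4.

F0 9F 98 96 E0 BD 82 F0 90 91 85 69 E2 87 88 C5 A4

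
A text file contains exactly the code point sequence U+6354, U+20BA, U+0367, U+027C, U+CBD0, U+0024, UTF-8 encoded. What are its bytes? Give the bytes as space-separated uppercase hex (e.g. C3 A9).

U+6354: 3-byte form → E6 8D 94.
U+20BA: 3-byte form → E2 82 BA.
U+0367: 2-byte form → CD A7.
U+027C: 2-byte form → C9 BC.
U+CBD0: 3-byte form → EC AF 90.
U+0024: 1-byte form → 24.
Concatenated (14 bytes): E6 8D 94 E2 82 BA CD A7 C9 BC EC AF 90 24.

E6 8D 94 E2 82 BA CD A7 C9 BC EC AF 90 24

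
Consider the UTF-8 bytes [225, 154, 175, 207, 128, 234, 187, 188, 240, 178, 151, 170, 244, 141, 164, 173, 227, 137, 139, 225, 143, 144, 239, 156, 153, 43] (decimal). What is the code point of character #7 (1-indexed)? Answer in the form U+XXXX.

Offset 0: leading byte 0xE1 = 11100001 → 3-byte char #1 = E1 9A AF.
Offset 3: leading byte 0xCF = 11001111 → 2-byte char #2 = CF 80.
Offset 5: leading byte 0xEA = 11101010 → 3-byte char #3 = EA BB BC.
Offset 8: leading byte 0xF0 = 11110000 → 4-byte char #4 = F0 B2 97 AA.
Offset 12: leading byte 0xF4 = 11110100 → 4-byte char #5 = F4 8D A4 AD.
Offset 16: leading byte 0xE3 = 11100011 → 3-byte char #6 = E3 89 8B.
Offset 19: leading byte 0xE1 = 11100001 → 3-byte char #7 = E1 8F 90.
Leading byte 0xE1 = 11100001 matches 1110xxxx → 3-byte sequence.
Byte 1: 0xE1 = 11100001, payload 0001 (4 bits).
Byte 2: 0x8F = 10001111 (10xxxxxx ✓), payload 001111.
Byte 3: 0x90 = 10010000 (10xxxxxx ✓), payload 010000.
Concatenate: 0001001111010000 = 0x13D0 (16 bits → U+13D0).

U+13D0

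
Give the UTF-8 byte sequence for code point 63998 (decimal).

EF A7 BE

U+F9FE = 0xF9FE = 63998 decimal. In range U+0800–U+FFFF → 3-byte form: 1110xxxx 10xxxxxx 10xxxxxx.
Binary (16 bits): 1111100111111110.
Split 4+6+6: 1111 | 100111 | 111110.
Byte 1: 11101111 = 0xEF.
Byte 2: 10100111 = 0xA7.
Byte 3: 10111110 = 0xBE.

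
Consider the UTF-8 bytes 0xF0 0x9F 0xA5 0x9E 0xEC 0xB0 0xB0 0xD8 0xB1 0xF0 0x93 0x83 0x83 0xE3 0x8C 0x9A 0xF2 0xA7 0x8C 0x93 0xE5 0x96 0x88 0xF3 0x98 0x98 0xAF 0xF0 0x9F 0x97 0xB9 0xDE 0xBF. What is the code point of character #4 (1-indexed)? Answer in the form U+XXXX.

Offset 0: leading byte 0xF0 = 11110000 → 4-byte char #1 = F0 9F A5 9E.
Offset 4: leading byte 0xEC = 11101100 → 3-byte char #2 = EC B0 B0.
Offset 7: leading byte 0xD8 = 11011000 → 2-byte char #3 = D8 B1.
Offset 9: leading byte 0xF0 = 11110000 → 4-byte char #4 = F0 93 83 83.
Leading byte 0xF0 = 11110000 matches 11110xxx → 4-byte sequence.
Byte 1: 0xF0 = 11110000, payload 000 (3 bits).
Byte 2: 0x93 = 10010011 (10xxxxxx ✓), payload 010011.
Byte 3: 0x83 = 10000011 (10xxxxxx ✓), payload 000011.
Byte 4: 0x83 = 10000011 (10xxxxxx ✓), payload 000011.
Concatenate: 000010011000011000011 = 0x130C3 (21 bits → U+130C3).

U+130C3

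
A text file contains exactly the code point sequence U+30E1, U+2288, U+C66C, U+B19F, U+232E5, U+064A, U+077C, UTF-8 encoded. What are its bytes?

E3 83 A1 E2 8A 88 EC 99 AC EB 86 9F F0 A3 8B A5 D9 8A DD BC

U+30E1: 3-byte form → E3 83 A1.
U+2288: 3-byte form → E2 8A 88.
U+C66C: 3-byte form → EC 99 AC.
U+B19F: 3-byte form → EB 86 9F.
U+232E5: 4-byte form → F0 A3 8B A5.
U+064A: 2-byte form → D9 8A.
U+077C: 2-byte form → DD BC.
Concatenated (20 bytes): E3 83 A1 E2 8A 88 EC 99 AC EB 86 9F F0 A3 8B A5 D9 8A DD BC.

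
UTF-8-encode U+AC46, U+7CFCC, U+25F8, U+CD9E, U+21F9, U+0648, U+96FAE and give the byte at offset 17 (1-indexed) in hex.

0xD9

1-indexed offset 17 is 0-indexed offset 16.
U+AC46 → 3-byte form EA B1 86 at offsets 0–2.
U+7CFCC → 4-byte form F1 BC BF 8C at offsets 3–6.
U+25F8 → 3-byte form E2 97 B8 at offsets 7–9.
U+CD9E → 3-byte form EC B6 9E at offsets 10–12.
U+21F9 → 3-byte form E2 87 B9 at offsets 13–15.
U+0648 → 2-byte form D9 88 at offsets 16–17.
Offset 16 falls in char 6's range; it's byte 1 of D9 88 = 0xD9.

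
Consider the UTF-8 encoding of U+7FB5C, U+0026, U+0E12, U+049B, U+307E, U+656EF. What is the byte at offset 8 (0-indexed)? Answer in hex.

0xD2

U+7FB5C → 4-byte form F1 BF AD 9C at offsets 0–3.
U+0026 → 1-byte form 26 at offsets 4–4.
U+0E12 → 3-byte form E0 B8 92 at offsets 5–7.
U+049B → 2-byte form D2 9B at offsets 8–9.
Offset 8 falls in char 4's range; it's byte 1 of D2 9B = 0xD2.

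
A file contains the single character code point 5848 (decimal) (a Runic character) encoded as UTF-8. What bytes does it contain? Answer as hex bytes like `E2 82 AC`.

U+16D8 = 0x16D8 = 5848 decimal. In range U+0800–U+FFFF → 3-byte form: 1110xxxx 10xxxxxx 10xxxxxx.
Binary (16 bits): 0001011011011000.
Split 4+6+6: 0001 | 011011 | 011000.
Byte 1: 11100001 = 0xE1.
Byte 2: 10011011 = 0x9B.
Byte 3: 10011000 = 0x98.

E1 9B 98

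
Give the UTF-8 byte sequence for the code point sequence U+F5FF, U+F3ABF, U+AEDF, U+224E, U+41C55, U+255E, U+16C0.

EF 97 BF F3 B3 AA BF EA BB 9F E2 89 8E F1 81 B1 95 E2 95 9E E1 9B 80

U+F5FF: 3-byte form → EF 97 BF.
U+F3ABF: 4-byte form → F3 B3 AA BF.
U+AEDF: 3-byte form → EA BB 9F.
U+224E: 3-byte form → E2 89 8E.
U+41C55: 4-byte form → F1 81 B1 95.
U+255E: 3-byte form → E2 95 9E.
U+16C0: 3-byte form → E1 9B 80.
Concatenated (23 bytes): EF 97 BF F3 B3 AA BF EA BB 9F E2 89 8E F1 81 B1 95 E2 95 9E E1 9B 80.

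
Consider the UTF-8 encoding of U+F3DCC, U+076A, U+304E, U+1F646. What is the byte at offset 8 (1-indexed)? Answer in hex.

0x81

1-indexed offset 8 is 0-indexed offset 7.
U+F3DCC → 4-byte form F3 B3 B7 8C at offsets 0–3.
U+076A → 2-byte form DD AA at offsets 4–5.
U+304E → 3-byte form E3 81 8E at offsets 6–8.
Offset 7 falls in char 3's range; it's byte 2 of E3 81 8E = 0x81.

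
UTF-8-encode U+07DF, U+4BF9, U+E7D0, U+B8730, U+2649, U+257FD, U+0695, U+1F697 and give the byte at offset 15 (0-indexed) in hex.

U+07DF → 2-byte form DF 9F at offsets 0–1.
U+4BF9 → 3-byte form E4 AF B9 at offsets 2–4.
U+E7D0 → 3-byte form EE 9F 90 at offsets 5–7.
U+B8730 → 4-byte form F2 B8 9C B0 at offsets 8–11.
U+2649 → 3-byte form E2 99 89 at offsets 12–14.
U+257FD → 4-byte form F0 A5 9F BD at offsets 15–18.
Offset 15 falls in char 6's range; it's byte 1 of F0 A5 9F BD = 0xF0.

0xF0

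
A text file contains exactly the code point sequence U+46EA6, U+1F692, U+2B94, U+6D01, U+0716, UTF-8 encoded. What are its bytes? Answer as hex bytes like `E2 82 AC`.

F1 86 BA A6 F0 9F 9A 92 E2 AE 94 E6 B4 81 DC 96

U+46EA6: 4-byte form → F1 86 BA A6.
U+1F692: 4-byte form → F0 9F 9A 92.
U+2B94: 3-byte form → E2 AE 94.
U+6D01: 3-byte form → E6 B4 81.
U+0716: 2-byte form → DC 96.
Concatenated (16 bytes): F1 86 BA A6 F0 9F 9A 92 E2 AE 94 E6 B4 81 DC 96.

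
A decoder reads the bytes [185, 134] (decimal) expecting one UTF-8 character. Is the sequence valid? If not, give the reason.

invalid (continuation byte with no leading byte)

Byte 0xB9 = 10111001 has the form 10xxxxxx — a continuation byte — but there is no preceding leading byte.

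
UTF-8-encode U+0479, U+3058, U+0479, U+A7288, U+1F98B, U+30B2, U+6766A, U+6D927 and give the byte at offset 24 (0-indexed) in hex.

0xA4

U+0479 → 2-byte form D1 B9 at offsets 0–1.
U+3058 → 3-byte form E3 81 98 at offsets 2–4.
U+0479 → 2-byte form D1 B9 at offsets 5–6.
U+A7288 → 4-byte form F2 A7 8A 88 at offsets 7–10.
U+1F98B → 4-byte form F0 9F A6 8B at offsets 11–14.
U+30B2 → 3-byte form E3 82 B2 at offsets 15–17.
U+6766A → 4-byte form F1 A7 99 AA at offsets 18–21.
U+6D927 → 4-byte form F1 AD A4 A7 at offsets 22–25.
Offset 24 falls in char 8's range; it's byte 3 of F1 AD A4 A7 = 0xA4.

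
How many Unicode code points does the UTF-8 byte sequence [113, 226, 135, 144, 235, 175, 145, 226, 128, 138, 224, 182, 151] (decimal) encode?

5

Byte at offset 0: 0x71 = 01110001 → 1-byte char (#1). Advance 1.
Byte at offset 1: 0xE2 = 11100010 → 3-byte char (#2). Advance 3.
Byte at offset 4: 0xEB = 11101011 → 3-byte char (#3). Advance 3.
Byte at offset 7: 0xE2 = 11100010 → 3-byte char (#4). Advance 3.
Byte at offset 10: 0xE0 = 11100000 → 3-byte char (#5). Advance 3.
Reached end at offset 13 after 5 code points.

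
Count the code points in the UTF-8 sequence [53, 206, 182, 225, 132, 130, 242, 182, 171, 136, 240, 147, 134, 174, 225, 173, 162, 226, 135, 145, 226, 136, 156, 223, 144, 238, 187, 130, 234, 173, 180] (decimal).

Byte at offset 0: 0x35 = 00110101 → 1-byte char (#1). Advance 1.
Byte at offset 1: 0xCE = 11001110 → 2-byte char (#2). Advance 2.
Byte at offset 3: 0xE1 = 11100001 → 3-byte char (#3). Advance 3.
Byte at offset 6: 0xF2 = 11110010 → 4-byte char (#4). Advance 4.
Byte at offset 10: 0xF0 = 11110000 → 4-byte char (#5). Advance 4.
Byte at offset 14: 0xE1 = 11100001 → 3-byte char (#6). Advance 3.
Byte at offset 17: 0xE2 = 11100010 → 3-byte char (#7). Advance 3.
Byte at offset 20: 0xE2 = 11100010 → 3-byte char (#8). Advance 3.
Byte at offset 23: 0xDF = 11011111 → 2-byte char (#9). Advance 2.
Byte at offset 25: 0xEE = 11101110 → 3-byte char (#10). Advance 3.
Byte at offset 28: 0xEA = 11101010 → 3-byte char (#11). Advance 3.
Reached end at offset 31 after 11 code points.

11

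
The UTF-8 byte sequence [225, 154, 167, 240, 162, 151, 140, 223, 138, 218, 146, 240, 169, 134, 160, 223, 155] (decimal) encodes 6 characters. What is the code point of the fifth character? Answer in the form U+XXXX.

Offset 0: leading byte 0xE1 = 11100001 → 3-byte char #1 = E1 9A A7.
Offset 3: leading byte 0xF0 = 11110000 → 4-byte char #2 = F0 A2 97 8C.
Offset 7: leading byte 0xDF = 11011111 → 2-byte char #3 = DF 8A.
Offset 9: leading byte 0xDA = 11011010 → 2-byte char #4 = DA 92.
Offset 11: leading byte 0xF0 = 11110000 → 4-byte char #5 = F0 A9 86 A0.
Leading byte 0xF0 = 11110000 matches 11110xxx → 4-byte sequence.
Byte 1: 0xF0 = 11110000, payload 000 (3 bits).
Byte 2: 0xA9 = 10101001 (10xxxxxx ✓), payload 101001.
Byte 3: 0x86 = 10000110 (10xxxxxx ✓), payload 000110.
Byte 4: 0xA0 = 10100000 (10xxxxxx ✓), payload 100000.
Concatenate: 000101001000110100000 = 0x291A0 (21 bits → U+291A0).

U+291A0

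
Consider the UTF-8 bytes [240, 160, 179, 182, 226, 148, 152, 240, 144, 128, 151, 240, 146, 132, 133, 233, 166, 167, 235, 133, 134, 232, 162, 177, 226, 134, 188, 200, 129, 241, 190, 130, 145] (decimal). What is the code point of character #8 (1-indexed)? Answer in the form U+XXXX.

U+21BC

Offset 0: leading byte 0xF0 = 11110000 → 4-byte char #1 = F0 A0 B3 B6.
Offset 4: leading byte 0xE2 = 11100010 → 3-byte char #2 = E2 94 98.
Offset 7: leading byte 0xF0 = 11110000 → 4-byte char #3 = F0 90 80 97.
Offset 11: leading byte 0xF0 = 11110000 → 4-byte char #4 = F0 92 84 85.
Offset 15: leading byte 0xE9 = 11101001 → 3-byte char #5 = E9 A6 A7.
Offset 18: leading byte 0xEB = 11101011 → 3-byte char #6 = EB 85 86.
Offset 21: leading byte 0xE8 = 11101000 → 3-byte char #7 = E8 A2 B1.
Offset 24: leading byte 0xE2 = 11100010 → 3-byte char #8 = E2 86 BC.
Leading byte 0xE2 = 11100010 matches 1110xxxx → 3-byte sequence.
Byte 1: 0xE2 = 11100010, payload 0010 (4 bits).
Byte 2: 0x86 = 10000110 (10xxxxxx ✓), payload 000110.
Byte 3: 0xBC = 10111100 (10xxxxxx ✓), payload 111100.
Concatenate: 0010000110111100 = 0x21BC (16 bits → U+21BC).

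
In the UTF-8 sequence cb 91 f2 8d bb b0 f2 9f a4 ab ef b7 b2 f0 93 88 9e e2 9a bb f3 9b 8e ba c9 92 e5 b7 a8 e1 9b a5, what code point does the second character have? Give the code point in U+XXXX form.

U+8DEF0

Offset 0: leading byte 0xCB = 11001011 → 2-byte char #1 = CB 91.
Offset 2: leading byte 0xF2 = 11110010 → 4-byte char #2 = F2 8D BB B0.
Leading byte 0xF2 = 11110010 matches 11110xxx → 4-byte sequence.
Byte 1: 0xF2 = 11110010, payload 010 (3 bits).
Byte 2: 0x8D = 10001101 (10xxxxxx ✓), payload 001101.
Byte 3: 0xBB = 10111011 (10xxxxxx ✓), payload 111011.
Byte 4: 0xB0 = 10110000 (10xxxxxx ✓), payload 110000.
Concatenate: 010001101111011110000 = 0x8DEF0 (21 bits → U+8DEF0).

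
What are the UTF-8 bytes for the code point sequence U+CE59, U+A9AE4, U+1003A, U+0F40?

U+CE59: 3-byte form → EC B9 99.
U+A9AE4: 4-byte form → F2 A9 AB A4.
U+1003A: 4-byte form → F0 90 80 BA.
U+0F40: 3-byte form → E0 BD 80.
Concatenated (14 bytes): EC B9 99 F2 A9 AB A4 F0 90 80 BA E0 BD 80.

EC B9 99 F2 A9 AB A4 F0 90 80 BA E0 BD 80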